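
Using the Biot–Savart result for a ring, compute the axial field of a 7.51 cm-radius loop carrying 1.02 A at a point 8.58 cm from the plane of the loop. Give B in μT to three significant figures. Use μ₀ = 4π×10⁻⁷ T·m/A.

B ≈ 2.44 μT

On the axis of a circular loop, B = μ₀IR² / [2(R²+z²)^(3/2)].
R² + z² = (0.0751)² + (0.0858)² = 0.013 m², and (R²+z²)^(3/2) = 1.48×10⁻³ m³.
B = (4π×10⁻⁷ × 1.02 × 0.00564) / (2 × 1.48×10⁻³) = 2.44×10⁻⁶ T.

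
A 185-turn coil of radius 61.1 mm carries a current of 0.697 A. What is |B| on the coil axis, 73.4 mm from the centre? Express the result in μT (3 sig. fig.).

For an N-turn flat coil, B = Nμ₀IR²/[2(R²+z²)^(3/2)] with R = 0.0611 m, z = 0.0734 m.
B = 185 × 1.88×10⁻⁶ T = 3.47×10⁻⁴ T.

B ≈ 347 μT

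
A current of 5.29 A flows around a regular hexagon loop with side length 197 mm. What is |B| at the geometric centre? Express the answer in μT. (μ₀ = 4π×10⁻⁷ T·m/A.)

Each side is a finite straight segment at perpendicular distance d = a/(2 tan(π/6)) = 0.1706 m from the centre, with end-angles ±π/6.
One side contributes B₁ = (μ₀I/4πd)·2 sin(π/6) = 3.10×10⁻⁶ T.
All 6 sides add in the same direction: B = 6 × 3.10×10⁻⁶ = 1.86×10⁻⁵ T.

B ≈ 18.6 μT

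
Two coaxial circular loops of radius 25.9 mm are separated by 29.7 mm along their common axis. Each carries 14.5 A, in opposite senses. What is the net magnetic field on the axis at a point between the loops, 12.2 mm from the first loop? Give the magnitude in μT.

B ≈ 60.3 μT

Each loop contributes B = μ₀IR²/[2(R²+z²)^(3/2)] on the axis, with z measured from that loop.
Loop 1 (z = 0.0122 m): B₁ = 2.60×10⁻⁴ T. Loop 2 (z = 0.0175 m): B₂ = 2.00×10⁻⁴ T.
The fields oppose: B = |B₁ − B₂| = 6.03×10⁻⁵ T.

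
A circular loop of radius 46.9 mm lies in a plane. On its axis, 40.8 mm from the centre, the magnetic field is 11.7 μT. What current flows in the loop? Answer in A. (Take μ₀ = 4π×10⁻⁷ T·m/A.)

I ≈ 2.03 A

On the axis of a loop, B = μ₀IR²/[2(R²+z²)^(3/2)], so I = 2B(R²+z²)^(3/2)/(μ₀R²).
R² + z² = 0.0022 + 0.001665 = 0.003864 m²; raised to 3/2 gives 2.40×10⁻⁴ m³.
I = 2 × 1.17×10⁻⁵ × 2.40×10⁻⁴ / (1.26×10⁻⁶ × 0.0022) = 2.03 A.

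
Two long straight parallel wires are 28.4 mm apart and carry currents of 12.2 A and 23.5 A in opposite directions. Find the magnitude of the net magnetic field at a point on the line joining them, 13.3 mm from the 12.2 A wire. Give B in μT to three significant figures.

Each long wire gives B = μ₀I/(2πd). Distances are d₁ = 0.0133 m and d₂ = 0.0151 m.
B₁ = 1.83×10⁻⁴ T, B₂ = 3.11×10⁻⁴ T.
Between antiparallel currents both contributions point the same way, so they add. B = B₁ + B₂ = 1.83×10⁻⁴ + 3.11×10⁻⁴ = 4.95×10⁻⁴ T.

B ≈ 495 μT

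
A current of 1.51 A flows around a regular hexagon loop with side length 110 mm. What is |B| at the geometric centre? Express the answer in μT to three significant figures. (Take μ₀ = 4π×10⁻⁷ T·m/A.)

Each side is a finite straight segment at perpendicular distance d = a/(2 tan(π/6)) = 0.09526 m from the centre, with end-angles ±π/6.
One side contributes B₁ = (μ₀I/4πd)·2 sin(π/6) = 1.59×10⁻⁶ T.
All 6 sides add in the same direction: B = 6 × 1.59×10⁻⁶ = 9.51×10⁻⁶ T.

B ≈ 9.51 μT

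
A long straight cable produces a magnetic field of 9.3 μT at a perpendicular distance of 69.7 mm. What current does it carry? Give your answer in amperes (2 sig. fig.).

I ≈ 3.2 A

For a long straight wire B = μ₀I/(2πd), so I = 2πdB/μ₀.
I = 2π × 0.0697 × 9.30×10⁻⁶ / (4π×10⁻⁷) = 3.24 A.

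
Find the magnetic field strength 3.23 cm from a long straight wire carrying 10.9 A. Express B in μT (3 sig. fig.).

B ≈ 67.5 μT

For an infinitely long straight wire, B = μ₀I/(2πd).
B = (4π×10⁻⁷ × 10.9) / (2π × 0.0323) = 6.75×10⁻⁵ T.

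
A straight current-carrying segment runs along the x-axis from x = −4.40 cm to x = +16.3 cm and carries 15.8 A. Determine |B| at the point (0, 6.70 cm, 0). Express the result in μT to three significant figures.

B ≈ 34.8 μT

For a finite straight segment, B = (μ₀I/4πd)(sinθ₁ + sinθ₂), where θ₁, θ₂ are the angles from the perpendicular to each end.
The perpendicular distance is d = 0.067 m; the end-offsets along the wire are a = 0.044 m and b = 0.163 m.
sinθ₁ = 0.044/√(0.044²+0.067²) = 0.5489; sinθ₂ = 0.163/√(0.163²+0.067²) = 0.9249.
B = (4π×10⁻⁷ × 15.8) / (4π × 0.067) × (0.5489 + 0.9249) = 3.48×10⁻⁵ T.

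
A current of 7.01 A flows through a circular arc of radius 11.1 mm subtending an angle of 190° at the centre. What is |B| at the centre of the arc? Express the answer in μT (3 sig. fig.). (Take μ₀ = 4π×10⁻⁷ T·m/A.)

B ≈ 209 μT

The Biot–Savart field of a circular arc at its centre is B = μ₀Iφ/(4πR), with φ = 3.316 rad.
B = (4π×10⁻⁷ × 7.01 × 3.316) / (4π × 0.0111) = 2.09×10⁻⁴ T.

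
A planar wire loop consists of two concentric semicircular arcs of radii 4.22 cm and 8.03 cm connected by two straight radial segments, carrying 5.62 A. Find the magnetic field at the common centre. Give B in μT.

The radial connectors point toward the centre, so dl × r̂ = 0 and they contribute nothing.
Each semicircle gives μ₀I/(4R): inner arc 4.18×10⁻⁵ T, outer arc 2.20×10⁻⁵ T.
The two arcs carry current in opposite angular senses, so their fields oppose: B = |4.18×10⁻⁵ − 2.20×10⁻⁵| = 1.99×10⁻⁵ T.

B ≈ 19.9 μT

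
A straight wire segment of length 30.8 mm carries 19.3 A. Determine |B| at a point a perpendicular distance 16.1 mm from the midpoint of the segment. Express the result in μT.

For a finite straight segment, B = (μ₀I/4πd)(sinθ₁ + sinθ₂), where θ₁, θ₂ are the angles from the perpendicular to each end.
The perpendicular from the point meets the wire at its midpoint, so each end is L/2 = 0.0154 m away along the wire.
sinθ₁ = 0.0154/√(0.0154²+0.0161²) = 0.6912; sinθ₂ = 0.0154/√(0.0154²+0.0161²) = 0.6912.
B = (4π×10⁻⁷ × 19.3) / (4π × 0.0161) × (0.6912 + 0.6912) = 1.66×10⁻⁴ T.

B ≈ 166 μT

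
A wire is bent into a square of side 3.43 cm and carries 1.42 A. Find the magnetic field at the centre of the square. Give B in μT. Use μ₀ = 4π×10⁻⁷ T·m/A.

Each side is a finite straight segment at perpendicular distance d = a/(2 tan(π/4)) = 0.01715 m from the centre, with end-angles ±π/4.
One side contributes B₁ = (μ₀I/4πd)·2 sin(π/4) = 1.17×10⁻⁵ T.
All 4 sides add in the same direction: B = 4 × 1.17×10⁻⁵ = 4.68×10⁻⁵ T.

B ≈ 46.8 μT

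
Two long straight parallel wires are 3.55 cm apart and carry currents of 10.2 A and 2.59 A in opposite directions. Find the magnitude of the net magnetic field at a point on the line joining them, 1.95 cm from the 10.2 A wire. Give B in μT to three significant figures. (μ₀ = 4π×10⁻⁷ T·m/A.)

Each long wire gives B = μ₀I/(2πd). Distances are d₁ = 0.0195 m and d₂ = 0.016 m.
B₁ = 1.05×10⁻⁴ T, B₂ = 3.24×10⁻⁵ T.
Between antiparallel currents both contributions point the same way, so they add. B = B₁ + B₂ = 1.05×10⁻⁴ + 3.24×10⁻⁵ = 1.37×10⁻⁴ T.

B ≈ 137 μT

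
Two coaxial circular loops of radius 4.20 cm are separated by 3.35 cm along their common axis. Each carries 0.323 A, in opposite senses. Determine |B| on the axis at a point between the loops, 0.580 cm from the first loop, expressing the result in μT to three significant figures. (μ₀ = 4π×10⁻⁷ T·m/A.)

B ≈ 1.89 μT

Each loop contributes B = μ₀IR²/[2(R²+z²)^(3/2)] on the axis, with z measured from that loop.
Loop 1 (z = 0.0058 m): B₁ = 4.70×10⁻⁶ T. Loop 2 (z = 0.0277 m): B₂ = 2.81×10⁻⁶ T.
The fields oppose: B = |B₁ − B₂| = 1.89×10⁻⁶ T.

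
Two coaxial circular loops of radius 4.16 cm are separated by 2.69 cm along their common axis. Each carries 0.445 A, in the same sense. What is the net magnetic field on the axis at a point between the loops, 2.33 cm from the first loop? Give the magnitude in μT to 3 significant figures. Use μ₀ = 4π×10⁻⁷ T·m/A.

Each loop contributes B = μ₀IR²/[2(R²+z²)^(3/2)] on the axis, with z measured from that loop.
Loop 1 (z = 0.0233 m): B₁ = 4.46×10⁻⁶ T. Loop 2 (z = 0.0036 m): B₂ = 6.65×10⁻⁶ T.
The fields add: B = B₁ + B₂ = 1.11×10⁻⁵ T.

B ≈ 11.1 μT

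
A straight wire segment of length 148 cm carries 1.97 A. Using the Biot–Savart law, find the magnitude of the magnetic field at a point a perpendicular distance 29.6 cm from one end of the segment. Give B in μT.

B ≈ 0.653 μT

For a finite straight segment, B = (μ₀I/4πd)(sinθ₁ + sinθ₂), where θ₁, θ₂ are the angles from the perpendicular to each end.
The perpendicular foot is at one end, so the two end-offsets along the wire are 0 and L = 1.48 m.
sinθ₁ = 0/√(0²+0.296²) = 0.0000; sinθ₂ = 1.48/√(1.48²+0.296²) = 0.9806.
B = (4π×10⁻⁷ × 1.97) / (4π × 0.296) × (0.0000 + 0.9806) = 6.53×10⁻⁷ T.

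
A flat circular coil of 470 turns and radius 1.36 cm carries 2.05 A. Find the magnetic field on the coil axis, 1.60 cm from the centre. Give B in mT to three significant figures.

B ≈ 12.1 mT

For an N-turn flat coil, B = Nμ₀IR²/[2(R²+z²)^(3/2)] with R = 0.0136 m, z = 0.016 m.
B = 470 × 2.57×10⁻⁵ T = 1.21×10⁻² T.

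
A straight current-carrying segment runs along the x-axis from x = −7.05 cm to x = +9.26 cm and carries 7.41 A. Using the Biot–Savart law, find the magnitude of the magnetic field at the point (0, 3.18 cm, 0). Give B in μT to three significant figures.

For a finite straight segment, B = (μ₀I/4πd)(sinθ₁ + sinθ₂), where θ₁, θ₂ are the angles from the perpendicular to each end.
The perpendicular distance is d = 0.0318 m; the end-offsets along the wire are a = 0.0705 m and b = 0.0926 m.
sinθ₁ = 0.0705/√(0.0705²+0.0318²) = 0.9116; sinθ₂ = 0.0926/√(0.0926²+0.0318²) = 0.9458.
B = (4π×10⁻⁷ × 7.41) / (4π × 0.0318) × (0.9116 + 0.9458) = 4.33×10⁻⁵ T.

B ≈ 43.3 μT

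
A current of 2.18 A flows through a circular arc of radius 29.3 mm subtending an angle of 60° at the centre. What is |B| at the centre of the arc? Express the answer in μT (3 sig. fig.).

The Biot–Savart field of a circular arc at its centre is B = μ₀Iφ/(4πR), with φ = 1.047 rad.
B = (4π×10⁻⁷ × 2.18 × 1.047) / (4π × 0.0293) = 7.79×10⁻⁶ T.

B ≈ 7.79 μT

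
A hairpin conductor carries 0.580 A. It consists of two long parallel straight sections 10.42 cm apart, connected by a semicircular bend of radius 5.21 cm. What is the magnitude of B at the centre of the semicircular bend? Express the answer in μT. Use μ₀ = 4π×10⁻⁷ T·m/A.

The semicircular arc contributes B_arc = μ₀I·π/(4πR) = μ₀I/(4R) = 3.50×10⁻⁶ T.
Each semi-infinite lead is at perpendicular distance R = 0.0521 m from the centre, with the perpendicular foot at its near end, so it contributes μ₀I/(4πR); both point the same way, together 2.23×10⁻⁶ T.
Arc and leads all point the same direction: B = 3.50×10⁻⁶ + 2.23×10⁻⁶ = 5.72×10⁻⁶ T.

B ≈ 5.72 μT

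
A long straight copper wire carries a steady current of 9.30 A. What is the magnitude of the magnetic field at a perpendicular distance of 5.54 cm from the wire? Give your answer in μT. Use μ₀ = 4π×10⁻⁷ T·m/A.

For an infinitely long straight wire, B = μ₀I/(2πd).
B = (4π×10⁻⁷ × 9.30) / (2π × 0.0554) = 3.36×10⁻⁵ T.

B ≈ 33.6 μT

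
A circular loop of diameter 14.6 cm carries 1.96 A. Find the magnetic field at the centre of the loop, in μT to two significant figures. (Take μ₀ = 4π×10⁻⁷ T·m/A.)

B ≈ 17 μT

At the centre of a circular loop the Biot–Savart law gives B = μ₀I/(2R) (so R = 0.073 m).
B = (4π×10⁻⁷ × 1.96) / (2 × 0.073) = 1.69×10⁻⁵ T.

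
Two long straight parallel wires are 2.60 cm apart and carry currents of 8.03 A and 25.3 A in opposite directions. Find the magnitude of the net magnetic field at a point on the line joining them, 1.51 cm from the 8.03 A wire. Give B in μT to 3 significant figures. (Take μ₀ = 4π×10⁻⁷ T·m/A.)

B ≈ 571 μT

Each long wire gives B = μ₀I/(2πd). Distances are d₁ = 0.0151 m and d₂ = 0.0109 m.
B₁ = 1.06×10⁻⁴ T, B₂ = 4.64×10⁻⁴ T.
Between antiparallel currents both contributions point the same way, so they add. B = B₁ + B₂ = 1.06×10⁻⁴ + 4.64×10⁻⁴ = 5.71×10⁻⁴ T.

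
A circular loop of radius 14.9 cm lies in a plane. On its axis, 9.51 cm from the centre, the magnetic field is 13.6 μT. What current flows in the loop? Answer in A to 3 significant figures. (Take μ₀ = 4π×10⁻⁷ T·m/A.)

I ≈ 5.38 A

On the axis of a loop, B = μ₀IR²/[2(R²+z²)^(3/2)], so I = 2B(R²+z²)^(3/2)/(μ₀R²).
R² + z² = 0.0222 + 0.009044 = 0.03125 m²; raised to 3/2 gives 5.52×10⁻³ m³.
I = 2 × 1.36×10⁻⁵ × 5.52×10⁻³ / (1.26×10⁻⁶ × 0.0222) = 5.38 A.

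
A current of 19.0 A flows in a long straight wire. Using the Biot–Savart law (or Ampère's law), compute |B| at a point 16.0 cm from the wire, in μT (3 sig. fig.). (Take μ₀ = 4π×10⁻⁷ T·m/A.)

B ≈ 23.7 μT

For an infinitely long straight wire, B = μ₀I/(2πd).
B = (4π×10⁻⁷ × 19.0) / (2π × 0.16) = 2.37×10⁻⁵ T.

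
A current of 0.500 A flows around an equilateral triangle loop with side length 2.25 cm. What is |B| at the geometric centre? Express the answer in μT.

Each side is a finite straight segment at perpendicular distance d = a/(2 tan(π/3)) = 0.006495 m from the centre, with end-angles ±π/3.
One side contributes B₁ = (μ₀I/4πd)·2 sin(π/3) = 1.33×10⁻⁵ T.
All 3 sides add in the same direction: B = 3 × 1.33×10⁻⁵ = 4.00×10⁻⁵ T.

B ≈ 40.0 μT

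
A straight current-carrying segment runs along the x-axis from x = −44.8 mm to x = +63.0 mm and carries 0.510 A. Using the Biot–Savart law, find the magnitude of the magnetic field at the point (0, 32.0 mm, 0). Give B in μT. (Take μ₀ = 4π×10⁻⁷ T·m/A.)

B ≈ 2.72 μT

For a finite straight segment, B = (μ₀I/4πd)(sinθ₁ + sinθ₂), where θ₁, θ₂ are the angles from the perpendicular to each end.
The perpendicular distance is d = 0.032 m; the end-offsets along the wire are a = 0.0448 m and b = 0.063 m.
sinθ₁ = 0.0448/√(0.0448²+0.032²) = 0.8137; sinθ₂ = 0.063/√(0.063²+0.032²) = 0.8916.
B = (4π×10⁻⁷ × 0.510) / (4π × 0.032) × (0.8137 + 0.8916) = 2.72×10⁻⁶ T.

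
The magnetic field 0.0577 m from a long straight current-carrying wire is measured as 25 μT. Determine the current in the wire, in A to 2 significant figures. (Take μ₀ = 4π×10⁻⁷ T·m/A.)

I ≈ 7.2 A

For a long straight wire B = μ₀I/(2πd), so I = 2πdB/μ₀.
I = 2π × 0.0577 × 2.50×10⁻⁵ / (4π×10⁻⁷) = 7.21 A.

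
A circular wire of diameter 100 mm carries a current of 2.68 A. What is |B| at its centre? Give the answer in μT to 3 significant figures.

At the centre of a circular loop the Biot–Savart law gives B = μ₀I/(2R) (so R = 0.05 m).
B = (4π×10⁻⁷ × 2.68) / (2 × 0.05) = 3.37×10⁻⁵ T.

B ≈ 33.7 μT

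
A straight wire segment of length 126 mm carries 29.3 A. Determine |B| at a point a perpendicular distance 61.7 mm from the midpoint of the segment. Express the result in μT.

B ≈ 67.9 μT

For a finite straight segment, B = (μ₀I/4πd)(sinθ₁ + sinθ₂), where θ₁, θ₂ are the angles from the perpendicular to each end.
The perpendicular from the point meets the wire at its midpoint, so each end is L/2 = 0.063 m away along the wire.
sinθ₁ = 0.063/√(0.063²+0.0617²) = 0.7144; sinθ₂ = 0.063/√(0.063²+0.0617²) = 0.7144.
B = (4π×10⁻⁷ × 29.3) / (4π × 0.0617) × (0.7144 + 0.7144) = 6.79×10⁻⁵ T.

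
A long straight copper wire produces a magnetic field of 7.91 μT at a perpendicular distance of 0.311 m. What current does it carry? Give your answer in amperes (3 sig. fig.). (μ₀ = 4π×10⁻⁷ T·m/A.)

I ≈ 12.3 A

For a long straight wire B = μ₀I/(2πd), so I = 2πdB/μ₀.
I = 2π × 0.311 × 7.91×10⁻⁶ / (4π×10⁻⁷) = 12.3 A.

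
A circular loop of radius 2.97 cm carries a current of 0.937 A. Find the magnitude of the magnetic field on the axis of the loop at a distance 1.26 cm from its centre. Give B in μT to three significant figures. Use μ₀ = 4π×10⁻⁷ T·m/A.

On the axis of a circular loop, B = μ₀IR² / [2(R²+z²)^(3/2)].
R² + z² = (0.0297)² + (0.0126)² = 0.001041 m², and (R²+z²)^(3/2) = 3.36×10⁻⁵ m³.
B = (4π×10⁻⁷ × 0.937 × 0.0008821) / (2 × 3.36×10⁻⁵) = 1.55×10⁻⁵ T.

B ≈ 15.5 μT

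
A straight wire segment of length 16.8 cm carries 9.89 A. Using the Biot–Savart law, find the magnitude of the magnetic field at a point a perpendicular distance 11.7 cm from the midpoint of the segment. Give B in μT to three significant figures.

B ≈ 9.86 μT

For a finite straight segment, B = (μ₀I/4πd)(sinθ₁ + sinθ₂), where θ₁, θ₂ are the angles from the perpendicular to each end.
The perpendicular from the point meets the wire at its midpoint, so each end is L/2 = 0.084 m away along the wire.
sinθ₁ = 0.084/√(0.084²+0.117²) = 0.5832; sinθ₂ = 0.084/√(0.084²+0.117²) = 0.5832.
B = (4π×10⁻⁷ × 9.89) / (4π × 0.117) × (0.5832 + 0.5832) = 9.86×10⁻⁶ T.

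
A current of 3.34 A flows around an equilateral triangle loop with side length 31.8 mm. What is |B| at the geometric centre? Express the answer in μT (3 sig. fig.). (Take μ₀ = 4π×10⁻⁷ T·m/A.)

B ≈ 189 μT

Each side is a finite straight segment at perpendicular distance d = a/(2 tan(π/3)) = 0.00918 m from the centre, with end-angles ±π/3.
One side contributes B₁ = (μ₀I/4πd)·2 sin(π/3) = 6.30×10⁻⁵ T.
All 3 sides add in the same direction: B = 3 × 6.30×10⁻⁵ = 1.89×10⁻⁴ T.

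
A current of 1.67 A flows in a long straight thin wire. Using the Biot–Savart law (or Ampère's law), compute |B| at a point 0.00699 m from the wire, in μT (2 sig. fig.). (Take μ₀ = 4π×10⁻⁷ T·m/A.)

B ≈ 48 μT

For an infinitely long straight wire, B = μ₀I/(2πd).
B = (4π×10⁻⁷ × 1.67) / (2π × 0.00699) = 4.78×10⁻⁵ T.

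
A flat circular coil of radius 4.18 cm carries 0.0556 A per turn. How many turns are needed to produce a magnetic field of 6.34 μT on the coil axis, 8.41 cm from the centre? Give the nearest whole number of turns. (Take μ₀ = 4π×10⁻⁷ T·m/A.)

For an N-turn coil, B = Nμ₀IR²/[2(R²+z²)^(3/2)]. A single turn gives B₁ = 7.37×10⁻⁸ T with R = 0.0418 m, z = 0.0841 m.
N = B/B₁ = 6.34×10⁻⁶ / 7.37×10⁻⁸ = 86.04.

N = 86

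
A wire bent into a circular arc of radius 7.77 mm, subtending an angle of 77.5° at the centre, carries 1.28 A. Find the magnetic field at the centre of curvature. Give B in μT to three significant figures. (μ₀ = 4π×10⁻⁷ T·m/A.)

B ≈ 22.3 μT

The Biot–Savart field of a circular arc at its centre is B = μ₀Iφ/(4πR), with φ = 1.353 rad.
B = (4π×10⁻⁷ × 1.28 × 1.353) / (4π × 0.00777) = 2.23×10⁻⁵ T.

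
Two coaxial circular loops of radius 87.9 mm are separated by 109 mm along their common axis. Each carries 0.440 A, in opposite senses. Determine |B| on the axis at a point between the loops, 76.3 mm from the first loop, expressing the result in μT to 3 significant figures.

Each loop contributes B = μ₀IR²/[2(R²+z²)^(3/2)] on the axis, with z measured from that loop.
Loop 1 (z = 0.0763 m): B₁ = 1.35×10⁻⁶ T. Loop 2 (z = 0.0327 m): B₂ = 2.59×10⁻⁶ T.
The fields oppose: B = |B₁ − B₂| = 1.23×10⁻⁶ T.

B ≈ 1.23 μT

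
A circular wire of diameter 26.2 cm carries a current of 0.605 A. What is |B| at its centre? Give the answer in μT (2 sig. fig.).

B ≈ 2.9 μT

At the centre of a circular loop the Biot–Savart law gives B = μ₀I/(2R) (so R = 0.131 m).
B = (4π×10⁻⁷ × 0.605) / (2 × 0.131) = 2.90×10⁻⁶ T.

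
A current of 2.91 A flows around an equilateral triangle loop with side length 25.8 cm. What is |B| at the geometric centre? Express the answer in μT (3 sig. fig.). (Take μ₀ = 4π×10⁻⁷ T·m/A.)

B ≈ 20.3 μT

Each side is a finite straight segment at perpendicular distance d = a/(2 tan(π/3)) = 0.07448 m from the centre, with end-angles ±π/3.
One side contributes B₁ = (μ₀I/4πd)·2 sin(π/3) = 6.77×10⁻⁶ T.
All 3 sides add in the same direction: B = 3 × 6.77×10⁻⁶ = 2.03×10⁻⁵ T.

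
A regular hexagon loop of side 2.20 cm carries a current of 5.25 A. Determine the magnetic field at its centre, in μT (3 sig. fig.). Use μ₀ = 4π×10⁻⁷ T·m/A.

B ≈ 165 μT

Each side is a finite straight segment at perpendicular distance d = a/(2 tan(π/6)) = 0.01905 m from the centre, with end-angles ±π/6.
One side contributes B₁ = (μ₀I/4πd)·2 sin(π/6) = 2.76×10⁻⁵ T.
All 6 sides add in the same direction: B = 6 × 2.76×10⁻⁵ = 1.65×10⁻⁴ T.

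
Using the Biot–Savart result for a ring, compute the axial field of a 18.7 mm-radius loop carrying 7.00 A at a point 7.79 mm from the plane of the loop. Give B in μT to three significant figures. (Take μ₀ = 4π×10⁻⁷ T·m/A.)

On the axis of a circular loop, B = μ₀IR² / [2(R²+z²)^(3/2)].
R² + z² = (0.0187)² + (0.00779)² = 0.0004104 m², and (R²+z²)^(3/2) = 8.31×10⁻⁶ m³.
B = (4π×10⁻⁷ × 7.00 × 0.0003497) / (2 × 8.31×10⁻⁶) = 1.85×10⁻⁴ T.

B ≈ 185 μT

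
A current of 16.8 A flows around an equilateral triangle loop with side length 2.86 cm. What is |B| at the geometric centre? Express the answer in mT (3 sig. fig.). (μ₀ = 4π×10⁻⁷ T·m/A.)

B ≈ 1.06 mT

Each side is a finite straight segment at perpendicular distance d = a/(2 tan(π/3)) = 0.008256 m from the centre, with end-angles ±π/3.
One side contributes B₁ = (μ₀I/4πd)·2 sin(π/3) = 3.52×10⁻⁴ T.
All 3 sides add in the same direction: B = 3 × 3.52×10⁻⁴ = 1.06×10⁻³ T.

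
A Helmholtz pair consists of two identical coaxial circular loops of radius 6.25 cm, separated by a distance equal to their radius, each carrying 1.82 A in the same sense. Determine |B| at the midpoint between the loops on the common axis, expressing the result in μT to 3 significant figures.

B ≈ 26.2 μT

Each loop contributes B = μ₀IR²/[2(R²+z²)^(3/2)] on the axis, with z measured from that loop.
Loop 1 (z = 0.03125 m): B₁ = 1.31×10⁻⁵ T. Loop 2 (z = 0.03125 m): B₂ = 1.31×10⁻⁵ T.
The fields add: B = B₁ + B₂ = 2.62×10⁻⁵ T.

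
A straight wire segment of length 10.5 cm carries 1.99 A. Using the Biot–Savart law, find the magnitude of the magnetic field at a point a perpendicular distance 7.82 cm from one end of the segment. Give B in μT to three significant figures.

For a finite straight segment, B = (μ₀I/4πd)(sinθ₁ + sinθ₂), where θ₁, θ₂ are the angles from the perpendicular to each end.
The perpendicular foot is at one end, so the two end-offsets along the wire are 0 and L = 0.105 m.
sinθ₁ = 0/√(0²+0.0782²) = 0.0000; sinθ₂ = 0.105/√(0.105²+0.0782²) = 0.8020.
B = (4π×10⁻⁷ × 1.99) / (4π × 0.0782) × (0.0000 + 0.8020) = 2.04×10⁻⁶ T.

B ≈ 2.04 μT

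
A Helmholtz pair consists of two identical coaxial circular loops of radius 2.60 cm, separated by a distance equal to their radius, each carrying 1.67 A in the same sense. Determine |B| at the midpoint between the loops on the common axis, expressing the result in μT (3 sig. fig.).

B ≈ 57.8 μT

Each loop contributes B = μ₀IR²/[2(R²+z²)^(3/2)] on the axis, with z measured from that loop.
Loop 1 (z = 0.013 m): B₁ = 2.89×10⁻⁵ T. Loop 2 (z = 0.013 m): B₂ = 2.89×10⁻⁵ T.
The fields add: B = B₁ + B₂ = 5.78×10⁻⁵ T.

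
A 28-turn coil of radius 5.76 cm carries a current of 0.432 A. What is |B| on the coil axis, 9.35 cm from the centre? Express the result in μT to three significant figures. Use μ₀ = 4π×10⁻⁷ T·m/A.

For an N-turn flat coil, B = Nμ₀IR²/[2(R²+z²)^(3/2)] with R = 0.0576 m, z = 0.0935 m.
B = 28 × 6.80×10⁻⁷ T = 1.90×10⁻⁵ T.

B ≈ 19.0 μT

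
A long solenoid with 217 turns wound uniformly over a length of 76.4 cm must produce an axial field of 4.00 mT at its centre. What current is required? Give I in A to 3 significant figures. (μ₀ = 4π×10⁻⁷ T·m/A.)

Inside a long solenoid B = μ₀nI with n = 284 m⁻¹, so I = B/(μ₀n).
I = 4.00×10⁻³ / (4π×10⁻⁷ × 284) = 11.2 A.

I ≈ 11.2 A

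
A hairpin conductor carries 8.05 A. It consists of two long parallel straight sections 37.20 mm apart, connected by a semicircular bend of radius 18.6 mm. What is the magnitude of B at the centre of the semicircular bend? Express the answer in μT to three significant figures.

B ≈ 223 μT

The semicircular arc contributes B_arc = μ₀I·π/(4πR) = μ₀I/(4R) = 1.36×10⁻⁴ T.
Each semi-infinite lead is at perpendicular distance R = 0.0186 m from the centre, with the perpendicular foot at its near end, so it contributes μ₀I/(4πR); both point the same way, together 8.66×10⁻⁵ T.
Arc and leads all point the same direction: B = 1.36×10⁻⁴ + 8.66×10⁻⁵ = 2.23×10⁻⁴ T.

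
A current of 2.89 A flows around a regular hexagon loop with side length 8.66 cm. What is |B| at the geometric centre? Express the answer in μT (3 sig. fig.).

B ≈ 23.1 μT

Each side is a finite straight segment at perpendicular distance d = a/(2 tan(π/6)) = 0.075 m from the centre, with end-angles ±π/6.
One side contributes B₁ = (μ₀I/4πd)·2 sin(π/6) = 3.85×10⁻⁶ T.
All 6 sides add in the same direction: B = 6 × 3.85×10⁻⁶ = 2.31×10⁻⁵ T.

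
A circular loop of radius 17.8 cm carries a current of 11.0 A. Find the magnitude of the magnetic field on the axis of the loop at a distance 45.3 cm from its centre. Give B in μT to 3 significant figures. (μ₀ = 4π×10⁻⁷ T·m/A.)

B ≈ 1.90 μT

On the axis of a circular loop, B = μ₀IR² / [2(R²+z²)^(3/2)].
R² + z² = (0.178)² + (0.453)² = 0.2369 m², and (R²+z²)^(3/2) = 0.115 m³.
B = (4π×10⁻⁷ × 11.0 × 0.03168) / (2 × 0.115) = 1.90×10⁻⁶ T.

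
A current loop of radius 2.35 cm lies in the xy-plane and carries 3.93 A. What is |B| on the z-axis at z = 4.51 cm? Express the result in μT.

B ≈ 10.4 μT

On the axis of a circular loop, B = μ₀IR² / [2(R²+z²)^(3/2)].
R² + z² = (0.0235)² + (0.0451)² = 0.002586 m², and (R²+z²)^(3/2) = 1.32×10⁻⁴ m³.
B = (4π×10⁻⁷ × 3.93 × 0.0005523) / (2 × 1.32×10⁻⁴) = 1.04×10⁻⁵ T.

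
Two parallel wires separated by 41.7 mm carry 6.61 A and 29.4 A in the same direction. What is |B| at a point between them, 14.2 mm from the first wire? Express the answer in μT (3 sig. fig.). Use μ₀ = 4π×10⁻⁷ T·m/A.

B ≈ 121 μT

Each long wire gives B = μ₀I/(2πd). Distances are d₁ = 0.0142 m and d₂ = 0.0275 m.
B₁ = 9.31×10⁻⁵ T, B₂ = 2.14×10⁻⁴ T.
Between parallel currents the two contributions point in opposite directions, so they subtract. B = |B₁ − B₂| = |9.31×10⁻⁵ − 2.14×10⁻⁴| = 1.21×10⁻⁴ T.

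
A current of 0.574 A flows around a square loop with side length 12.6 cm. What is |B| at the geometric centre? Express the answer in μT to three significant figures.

Each side is a finite straight segment at perpendicular distance d = a/(2 tan(π/4)) = 0.063 m from the centre, with end-angles ±π/4.
One side contributes B₁ = (μ₀I/4πd)·2 sin(π/4) = 1.29×10⁻⁶ T.
All 4 sides add in the same direction: B = 4 × 1.29×10⁻⁶ = 5.15×10⁻⁶ T.

B ≈ 5.15 μT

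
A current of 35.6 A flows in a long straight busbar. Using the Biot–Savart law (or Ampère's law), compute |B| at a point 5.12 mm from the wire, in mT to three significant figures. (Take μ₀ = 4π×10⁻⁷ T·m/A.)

B ≈ 1.39 mT

For an infinitely long straight wire, B = μ₀I/(2πd).
B = (4π×10⁻⁷ × 35.6) / (2π × 0.00512) = 1.39×10⁻³ T.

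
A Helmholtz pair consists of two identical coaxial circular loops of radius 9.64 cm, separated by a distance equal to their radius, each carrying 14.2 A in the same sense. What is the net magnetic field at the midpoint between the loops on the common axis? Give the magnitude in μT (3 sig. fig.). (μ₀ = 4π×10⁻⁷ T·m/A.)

B ≈ 132 μT

Each loop contributes B = μ₀IR²/[2(R²+z²)^(3/2)] on the axis, with z measured from that loop.
Loop 1 (z = 0.0482 m): B₁ = 6.62×10⁻⁵ T. Loop 2 (z = 0.0482 m): B₂ = 6.62×10⁻⁵ T.
The fields add: B = B₁ + B₂ = 1.32×10⁻⁴ T.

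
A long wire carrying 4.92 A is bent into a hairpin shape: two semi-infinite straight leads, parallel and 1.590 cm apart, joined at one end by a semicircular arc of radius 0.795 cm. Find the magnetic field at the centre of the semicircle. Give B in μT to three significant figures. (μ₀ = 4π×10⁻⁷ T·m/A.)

The semicircular arc contributes B_arc = μ₀I·π/(4πR) = μ₀I/(4R) = 1.94×10⁻⁴ T.
Each semi-infinite lead is at perpendicular distance R = 0.00795 m from the centre, with the perpendicular foot at its near end, so it contributes μ₀I/(4πR); both point the same way, together 1.24×10⁻⁴ T.
Arc and leads all point the same direction: B = 1.94×10⁻⁴ + 1.24×10⁻⁴ = 3.18×10⁻⁴ T.

B ≈ 318 μT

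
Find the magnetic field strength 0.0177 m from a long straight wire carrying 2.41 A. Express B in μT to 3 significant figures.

B ≈ 27.2 μT

For an infinitely long straight wire, B = μ₀I/(2πd).
B = (4π×10⁻⁷ × 2.41) / (2π × 0.0177) = 2.72×10⁻⁵ T.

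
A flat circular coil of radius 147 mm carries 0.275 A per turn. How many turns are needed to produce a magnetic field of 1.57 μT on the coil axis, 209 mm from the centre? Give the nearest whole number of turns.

For an N-turn coil, B = Nμ₀IR²/[2(R²+z²)^(3/2)]. A single turn gives B₁ = 2.24×10⁻⁷ T with R = 0.147 m, z = 0.209 m.
N = B/B₁ = 1.57×10⁻⁶ / 2.24×10⁻⁷ = 7.01.

N = 7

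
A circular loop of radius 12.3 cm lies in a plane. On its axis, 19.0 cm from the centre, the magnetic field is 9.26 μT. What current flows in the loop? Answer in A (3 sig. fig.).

I ≈ 11.3 A

On the axis of a loop, B = μ₀IR²/[2(R²+z²)^(3/2)], so I = 2B(R²+z²)^(3/2)/(μ₀R²).
R² + z² = 0.01513 + 0.0361 = 0.05123 m²; raised to 3/2 gives 1.16×10⁻² m³.
I = 2 × 9.26×10⁻⁶ × 1.16×10⁻² / (1.26×10⁻⁶ × 0.01513) = 11.3 A.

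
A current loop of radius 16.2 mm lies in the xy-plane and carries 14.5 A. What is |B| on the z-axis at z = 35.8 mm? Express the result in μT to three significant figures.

B ≈ 39.4 μT

On the axis of a circular loop, B = μ₀IR² / [2(R²+z²)^(3/2)].
R² + z² = (0.0162)² + (0.0358)² = 0.001544 m², and (R²+z²)^(3/2) = 6.07×10⁻⁵ m³.
B = (4π×10⁻⁷ × 14.5 × 0.0002624) / (2 × 6.07×10⁻⁵) = 3.94×10⁻⁵ T.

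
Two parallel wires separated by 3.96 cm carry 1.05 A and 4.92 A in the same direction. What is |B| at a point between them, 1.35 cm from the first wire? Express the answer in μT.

Each long wire gives B = μ₀I/(2πd). Distances are d₁ = 0.0135 m and d₂ = 0.0261 m.
B₁ = 1.56×10⁻⁵ T, B₂ = 3.77×10⁻⁵ T.
Between parallel currents the two contributions point in opposite directions, so they subtract. B = |B₁ − B₂| = |1.56×10⁻⁵ − 3.77×10⁻⁵| = 2.21×10⁻⁵ T.

B ≈ 22.1 μT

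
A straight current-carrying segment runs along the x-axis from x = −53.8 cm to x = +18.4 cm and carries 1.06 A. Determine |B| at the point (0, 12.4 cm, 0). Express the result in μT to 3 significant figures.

For a finite straight segment, B = (μ₀I/4πd)(sinθ₁ + sinθ₂), where θ₁, θ₂ are the angles from the perpendicular to each end.
The perpendicular distance is d = 0.124 m; the end-offsets along the wire are a = 0.538 m and b = 0.184 m.
sinθ₁ = 0.538/√(0.538²+0.124²) = 0.9745; sinθ₂ = 0.184/√(0.184²+0.124²) = 0.8293.
B = (4π×10⁻⁷ × 1.06) / (4π × 0.124) × (0.9745 + 0.8293) = 1.54×10⁻⁶ T.

B ≈ 1.54 μT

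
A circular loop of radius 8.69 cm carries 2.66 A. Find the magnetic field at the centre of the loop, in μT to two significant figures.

At the centre of a circular loop the Biot–Savart law gives B = μ₀I/(2R).
B = (4π×10⁻⁷ × 2.66) / (2 × 0.0869) = 1.92×10⁻⁵ T.

B ≈ 19 μT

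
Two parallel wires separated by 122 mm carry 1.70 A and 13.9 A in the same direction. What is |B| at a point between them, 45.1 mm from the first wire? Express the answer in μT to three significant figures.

B ≈ 28.6 μT

Each long wire gives B = μ₀I/(2πd). Distances are d₁ = 0.0451 m and d₂ = 0.0769 m.
B₁ = 7.54×10⁻⁶ T, B₂ = 3.62×10⁻⁵ T.
Between parallel currents the two contributions point in opposite directions, so they subtract. B = |B₁ − B₂| = |7.54×10⁻⁶ − 3.62×10⁻⁵| = 2.86×10⁻⁵ T.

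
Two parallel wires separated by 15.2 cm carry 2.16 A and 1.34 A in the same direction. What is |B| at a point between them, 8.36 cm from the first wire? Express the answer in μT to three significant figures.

Each long wire gives B = μ₀I/(2πd). Distances are d₁ = 0.0836 m and d₂ = 0.0684 m.
B₁ = 5.17×10⁻⁶ T, B₂ = 3.92×10⁻⁶ T.
Between parallel currents the two contributions point in opposite directions, so they subtract. B = |B₁ − B₂| = |5.17×10⁻⁶ − 3.92×10⁻⁶| = 1.25×10⁻⁶ T.

B ≈ 1.25 μT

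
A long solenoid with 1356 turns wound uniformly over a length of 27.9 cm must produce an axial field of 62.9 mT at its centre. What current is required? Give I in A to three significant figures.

I ≈ 10.3 A

Inside a long solenoid B = μ₀nI with n = 4860 m⁻¹, so I = B/(μ₀n).
I = 6.29×10⁻² / (4π×10⁻⁷ × 4860) = 10.3 A.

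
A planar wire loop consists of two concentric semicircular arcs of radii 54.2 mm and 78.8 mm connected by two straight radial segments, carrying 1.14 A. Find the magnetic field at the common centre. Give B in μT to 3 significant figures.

The radial connectors point toward the centre, so dl × r̂ = 0 and they contribute nothing.
Each semicircle gives μ₀I/(4R): inner arc 6.61×10⁻⁶ T, outer arc 4.54×10⁻⁶ T.
The two arcs carry current in opposite angular senses, so their fields oppose: B = |6.61×10⁻⁶ − 4.54×10⁻⁶| = 2.06×10⁻⁶ T.

B ≈ 2.06 μT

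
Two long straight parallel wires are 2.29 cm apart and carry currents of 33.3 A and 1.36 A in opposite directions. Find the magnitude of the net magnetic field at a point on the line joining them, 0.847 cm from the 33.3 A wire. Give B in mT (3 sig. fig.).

Each long wire gives B = μ₀I/(2πd). Distances are d₁ = 0.00847 m and d₂ = 0.01443 m.
B₁ = 7.86×10⁻⁴ T, B₂ = 1.88×10⁻⁵ T.
Between antiparallel currents both contributions point the same way, so they add. B = B₁ + B₂ = 7.86×10⁻⁴ + 1.88×10⁻⁵ = 8.05×10⁻⁴ T.

B ≈ 0.805 mT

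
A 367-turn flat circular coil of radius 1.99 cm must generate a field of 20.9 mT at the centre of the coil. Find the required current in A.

For an N-turn coil, B = Nμ₀I/(2R) with R = 0.0199 m, so I = 2RB/(Nμ₀) = 2 × 0.0199 × 2.09×10⁻² / (367 × 4π×10⁻⁷) = 1.80 A.

I ≈ 1.80 A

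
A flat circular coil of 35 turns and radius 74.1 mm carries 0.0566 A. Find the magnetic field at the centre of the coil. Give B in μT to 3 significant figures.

B ≈ 16.8 μT

For an N-turn flat coil, B = Nμ₀I/(2R) with R = 0.0741 m.
B = 35 × 4.80×10⁻⁷ T = 1.68×10⁻⁵ T.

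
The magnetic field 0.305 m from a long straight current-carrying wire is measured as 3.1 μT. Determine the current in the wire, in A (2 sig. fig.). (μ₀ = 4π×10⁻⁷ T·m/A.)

For a long straight wire B = μ₀I/(2πd), so I = 2πdB/μ₀.
I = 2π × 0.305 × 3.10×10⁻⁶ / (4π×10⁻⁷) = 4.73 A.

I ≈ 4.7 A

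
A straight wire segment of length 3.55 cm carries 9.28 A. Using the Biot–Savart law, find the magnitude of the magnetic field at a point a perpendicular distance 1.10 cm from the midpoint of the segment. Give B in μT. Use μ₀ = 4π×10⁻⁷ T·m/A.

For a finite straight segment, B = (μ₀I/4πd)(sinθ₁ + sinθ₂), where θ₁, θ₂ are the angles from the perpendicular to each end.
The perpendicular from the point meets the wire at its midpoint, so each end is L/2 = 0.01775 m away along the wire.
sinθ₁ = 0.01775/√(0.01775²+0.011²) = 0.8500; sinθ₂ = 0.01775/√(0.01775²+0.011²) = 0.8500.
B = (4π×10⁻⁷ × 9.28) / (4π × 0.011) × (0.8500 + 0.8500) = 1.43×10⁻⁴ T.

B ≈ 143 μT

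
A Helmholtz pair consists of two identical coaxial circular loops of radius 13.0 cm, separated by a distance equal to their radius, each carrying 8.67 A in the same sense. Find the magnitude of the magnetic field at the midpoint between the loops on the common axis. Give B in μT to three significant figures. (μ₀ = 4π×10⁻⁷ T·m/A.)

B ≈ 60.0 μT

Each loop contributes B = μ₀IR²/[2(R²+z²)^(3/2)] on the axis, with z measured from that loop.
Loop 1 (z = 0.065 m): B₁ = 3.00×10⁻⁵ T. Loop 2 (z = 0.065 m): B₂ = 3.00×10⁻⁵ T.
The fields add: B = B₁ + B₂ = 6.00×10⁻⁵ T.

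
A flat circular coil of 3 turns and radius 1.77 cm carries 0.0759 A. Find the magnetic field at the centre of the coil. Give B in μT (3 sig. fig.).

B ≈ 8.08 μT

For an N-turn flat coil, B = Nμ₀I/(2R) with R = 0.0177 m.
B = 3 × 2.69×10⁻⁶ T = 8.08×10⁻⁶ T.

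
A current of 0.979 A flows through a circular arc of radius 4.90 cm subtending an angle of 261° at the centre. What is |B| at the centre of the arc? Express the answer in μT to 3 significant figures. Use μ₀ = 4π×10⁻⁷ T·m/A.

B ≈ 9.10 μT

The Biot–Savart field of a circular arc at its centre is B = μ₀Iφ/(4πR), with φ = 4.555 rad.
B = (4π×10⁻⁷ × 0.979 × 4.555) / (4π × 0.049) = 9.10×10⁻⁶ T.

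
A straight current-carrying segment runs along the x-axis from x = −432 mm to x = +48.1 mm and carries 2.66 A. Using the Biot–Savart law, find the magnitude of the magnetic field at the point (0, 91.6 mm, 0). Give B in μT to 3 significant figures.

For a finite straight segment, B = (μ₀I/4πd)(sinθ₁ + sinθ₂), where θ₁, θ₂ are the angles from the perpendicular to each end.
The perpendicular distance is d = 0.0916 m; the end-offsets along the wire are a = 0.432 m and b = 0.0481 m.
sinθ₁ = 0.432/√(0.432²+0.0916²) = 0.9783; sinθ₂ = 0.0481/√(0.0481²+0.0916²) = 0.4649.
B = (4π×10⁻⁷ × 2.66) / (4π × 0.0916) × (0.9783 + 0.4649) = 4.19×10⁻⁶ T.

B ≈ 4.19 μT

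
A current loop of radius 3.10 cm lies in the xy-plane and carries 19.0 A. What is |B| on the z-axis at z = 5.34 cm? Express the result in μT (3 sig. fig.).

On the axis of a circular loop, B = μ₀IR² / [2(R²+z²)^(3/2)].
R² + z² = (0.031)² + (0.0534)² = 0.003813 m², and (R²+z²)^(3/2) = 2.35×10⁻⁴ m³.
B = (4π×10⁻⁷ × 19.0 × 0.000961) / (2 × 2.35×10⁻⁴) = 4.87×10⁻⁵ T.

B ≈ 48.7 μT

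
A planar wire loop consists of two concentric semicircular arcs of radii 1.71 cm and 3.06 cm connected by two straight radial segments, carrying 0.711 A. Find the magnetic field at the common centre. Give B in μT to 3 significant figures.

B ≈ 5.76 μT

The radial connectors point toward the centre, so dl × r̂ = 0 and they contribute nothing.
Each semicircle gives μ₀I/(4R): inner arc 1.31×10⁻⁵ T, outer arc 7.30×10⁻⁶ T.
The two arcs carry current in opposite angular senses, so their fields oppose: B = |1.31×10⁻⁵ − 7.30×10⁻⁶| = 5.76×10⁻⁶ T.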